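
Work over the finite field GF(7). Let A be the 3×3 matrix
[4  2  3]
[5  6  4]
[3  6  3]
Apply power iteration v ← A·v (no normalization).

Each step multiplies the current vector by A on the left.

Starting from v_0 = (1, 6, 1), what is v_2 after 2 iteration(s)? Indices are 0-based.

v_2 = (5, 1, 5)

v_0 = (1, 6, 1).
v_1 = A·v_0 = (5, 3, 0).
v_2 = A·v_1 = (5, 1, 5).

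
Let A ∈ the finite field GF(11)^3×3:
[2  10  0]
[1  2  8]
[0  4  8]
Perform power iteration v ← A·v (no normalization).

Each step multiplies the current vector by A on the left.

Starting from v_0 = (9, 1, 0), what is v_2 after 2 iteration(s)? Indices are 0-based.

v_0 = (9, 1, 0).
v_1 = A·v_0 = (6, 0, 4).
v_2 = A·v_1 = (1, 5, 10).

v_2 = (1, 5, 10)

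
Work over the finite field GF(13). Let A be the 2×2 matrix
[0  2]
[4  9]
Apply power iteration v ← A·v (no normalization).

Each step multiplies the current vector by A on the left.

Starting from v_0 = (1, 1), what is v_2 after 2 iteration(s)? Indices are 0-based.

v_0 = (1, 1).
v_1 = A·v_0 = (2, 0).
v_2 = A·v_1 = (0, 8).

v_2 = (0, 8)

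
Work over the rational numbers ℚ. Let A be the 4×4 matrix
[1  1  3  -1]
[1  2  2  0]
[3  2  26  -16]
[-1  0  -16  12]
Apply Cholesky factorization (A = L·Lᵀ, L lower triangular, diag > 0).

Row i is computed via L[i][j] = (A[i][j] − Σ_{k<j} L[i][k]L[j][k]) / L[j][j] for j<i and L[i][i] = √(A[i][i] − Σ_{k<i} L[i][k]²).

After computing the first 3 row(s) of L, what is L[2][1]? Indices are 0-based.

Step 1: L[0][0] = √(1) = 1.
  L[1][0] = (1) / L[0][0] = 1.
Step 2: L[1][1] = √(1) = 1.
  L[2][0] = (3) / L[0][0] = 3.
  L[2][1] = (-1) / L[1][1] = -1.
Step 3: L[2][2] = √(16) = 4.

L[2][1] = -1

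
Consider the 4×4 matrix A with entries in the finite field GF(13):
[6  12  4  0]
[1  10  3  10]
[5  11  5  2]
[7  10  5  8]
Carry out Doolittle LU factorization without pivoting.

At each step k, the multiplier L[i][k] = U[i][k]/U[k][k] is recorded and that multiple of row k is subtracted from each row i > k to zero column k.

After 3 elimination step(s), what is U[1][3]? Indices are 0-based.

U[1][3] = 10

[col 0] pivot 6
  R1 -= 11*R0 → (0, 8, 11, 10)  (L[1][0] := 11)
  R2 -= 3*R0 → (0, 1, 6, 2)  (L[2][0] := 3)
  R3 -= 12*R0 → (0, 9, 9, 8)  (L[3][0] := 12)
[col 1] pivot 8
  R2 -= 5*R1 → (0, 0, 3, 4)  (L[2][1] := 5)
  R3 -= 6*R1 → (0, 0, 8, 0)  (L[3][1] := 6)
[col 2] pivot 3
  R3 -= 7*R2 → (0, 0, 0, 11)  (L[3][2] := 7)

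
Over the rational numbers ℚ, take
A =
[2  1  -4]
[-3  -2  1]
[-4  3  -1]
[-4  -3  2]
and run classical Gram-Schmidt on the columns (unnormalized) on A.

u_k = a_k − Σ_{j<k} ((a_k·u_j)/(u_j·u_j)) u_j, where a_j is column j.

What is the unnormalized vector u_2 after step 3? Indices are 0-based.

u_2 = (-2879/971, -814/971, -206/971, -623/971)

Step 1: u_0 = a_0 = (2, -3, -4, -4).
Step 2: u_1 = a_1 − (8/45)·u_0 = (29/45, -22/15, 167/45, -103/45).
Step 3: u_2 = a_2 − (-1/3)·u_0 − (-555/971)·u_1 = (-2879/971, -814/971, -206/971, -623/971).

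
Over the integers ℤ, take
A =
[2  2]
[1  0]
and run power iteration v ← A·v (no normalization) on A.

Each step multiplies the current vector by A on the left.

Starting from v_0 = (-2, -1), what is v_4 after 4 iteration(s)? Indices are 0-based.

v_0 = (-2, -1).
v_1 = A·v_0 = (-6, -2).
v_2 = A·v_1 = (-16, -6).
v_3 = A·v_2 = (-44, -16).
v_4 = A·v_3 = (-120, -44).

v_4 = (-120, -44)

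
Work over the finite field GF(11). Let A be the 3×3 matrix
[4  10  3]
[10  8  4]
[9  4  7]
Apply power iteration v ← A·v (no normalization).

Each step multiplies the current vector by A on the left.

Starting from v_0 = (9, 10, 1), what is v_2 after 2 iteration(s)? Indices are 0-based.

v_0 = (9, 10, 1).
v_1 = A·v_0 = (7, 9, 7).
v_2 = A·v_1 = (7, 5, 5).

v_2 = (7, 5, 5)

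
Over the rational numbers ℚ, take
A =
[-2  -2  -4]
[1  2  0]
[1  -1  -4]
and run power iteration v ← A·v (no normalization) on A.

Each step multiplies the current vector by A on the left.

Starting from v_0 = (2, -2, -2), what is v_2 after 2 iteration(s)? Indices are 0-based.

v_0 = (2, -2, -2).
v_1 = A·v_0 = (8, -2, 12).
v_2 = A·v_1 = (-60, 4, -38).

v_2 = (-60, 4, -38)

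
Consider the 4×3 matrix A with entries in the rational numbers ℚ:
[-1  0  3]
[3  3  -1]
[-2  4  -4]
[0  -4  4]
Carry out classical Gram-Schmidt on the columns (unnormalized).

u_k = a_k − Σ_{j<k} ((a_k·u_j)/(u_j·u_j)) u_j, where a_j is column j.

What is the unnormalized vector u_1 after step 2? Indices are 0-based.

u_1 = (1/14, 39/14, 29/7, -4)

Step 1: u_0 = a_0 = (-1, 3, -2, 0).
Step 2: u_1 = a_1 − (1/14)·u_0 = (1/14, 39/14, 29/7, -4).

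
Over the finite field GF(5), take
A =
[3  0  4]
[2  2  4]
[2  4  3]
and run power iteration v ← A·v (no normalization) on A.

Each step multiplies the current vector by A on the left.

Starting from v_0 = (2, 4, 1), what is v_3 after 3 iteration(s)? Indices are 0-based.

v_0 = (2, 4, 1).
v_1 = A·v_0 = (0, 1, 3).
v_2 = A·v_1 = (2, 4, 3).
v_3 = A·v_2 = (3, 4, 4).

v_3 = (3, 4, 4)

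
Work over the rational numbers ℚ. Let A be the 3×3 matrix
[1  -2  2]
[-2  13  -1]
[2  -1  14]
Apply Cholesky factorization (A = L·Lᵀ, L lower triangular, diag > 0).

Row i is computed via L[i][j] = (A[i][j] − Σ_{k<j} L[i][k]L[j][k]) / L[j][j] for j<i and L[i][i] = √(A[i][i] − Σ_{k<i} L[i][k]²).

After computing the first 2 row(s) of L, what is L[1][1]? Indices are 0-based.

L[1][1] = 3

Step 1: L[0][0] = √(1) = 1.
  L[1][0] = (-2) / L[0][0] = -2.
Step 2: L[1][1] = √(9) = 3.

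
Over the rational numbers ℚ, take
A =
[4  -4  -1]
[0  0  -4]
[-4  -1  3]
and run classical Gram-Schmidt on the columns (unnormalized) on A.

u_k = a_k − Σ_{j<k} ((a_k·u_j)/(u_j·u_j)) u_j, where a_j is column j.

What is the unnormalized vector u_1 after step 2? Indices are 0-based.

Step 1: u_0 = a_0 = (4, 0, -4).
Step 2: u_1 = a_1 − (-3/8)·u_0 = (-5/2, 0, -5/2).

u_1 = (-5/2, 0, -5/2)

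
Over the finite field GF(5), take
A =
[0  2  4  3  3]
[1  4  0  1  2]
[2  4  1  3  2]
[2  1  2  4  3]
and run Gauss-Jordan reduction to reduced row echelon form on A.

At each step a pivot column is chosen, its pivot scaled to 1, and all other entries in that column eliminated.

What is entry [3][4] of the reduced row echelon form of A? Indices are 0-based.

[1] R0 <-> R1
[1] R0 /= 1  ⇒  (1, 4, 0, 1, 2)
     R2 -= 2·R0  ⇒  (0, 1, 1, 1, 3)
     R3 -= 2·R0  ⇒  (0, 3, 2, 2, 4)
[2] R1 /= 2  ⇒  (0, 1, 2, 4, 4)
     R0 -= 4·R1  ⇒  (1, 0, 2, 0, 1)
     R2 -= 1·R1  ⇒  (0, 0, 4, 2, 4)
     R3 -= 3·R1  ⇒  (0, 0, 1, 0, 2)
[3] R2 /= 4  ⇒  (0, 0, 1, 3, 1)
     R0 -= 2·R2  ⇒  (1, 0, 0, 4, 4)
     R1 -= 2·R2  ⇒  (0, 1, 0, 3, 2)
     R3 -= 1·R2  ⇒  (0, 0, 0, 2, 1)
[4] R3 /= 2  ⇒  (0, 0, 0, 1, 3)
     R0 -= 4·R3  ⇒  (1, 0, 0, 0, 2)
     R1 -= 3·R3  ⇒  (0, 1, 0, 0, 3)
     R2 -= 3·R3  ⇒  (0, 0, 1, 0, 2)

M[3][4] = 3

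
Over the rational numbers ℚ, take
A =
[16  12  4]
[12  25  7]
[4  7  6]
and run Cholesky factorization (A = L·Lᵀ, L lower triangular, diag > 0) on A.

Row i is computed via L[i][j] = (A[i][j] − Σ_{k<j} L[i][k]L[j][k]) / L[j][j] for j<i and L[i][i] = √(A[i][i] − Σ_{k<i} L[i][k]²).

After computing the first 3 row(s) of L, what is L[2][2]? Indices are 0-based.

Step 1: L[0][0] = √(16) = 4.
  L[1][0] = (12) / L[0][0] = 3.
Step 2: L[1][1] = √(16) = 4.
  L[2][0] = (4) / L[0][0] = 1.
  L[2][1] = (4) / L[1][1] = 1.
Step 3: L[2][2] = √(4) = 2.

L[2][2] = 2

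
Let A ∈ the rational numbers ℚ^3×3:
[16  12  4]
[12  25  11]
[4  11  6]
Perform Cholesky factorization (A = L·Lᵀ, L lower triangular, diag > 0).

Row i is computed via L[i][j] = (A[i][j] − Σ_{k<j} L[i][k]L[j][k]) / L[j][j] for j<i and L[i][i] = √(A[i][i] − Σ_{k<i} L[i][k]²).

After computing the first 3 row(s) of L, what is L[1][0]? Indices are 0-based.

Step 1: L[0][0] = √(16) = 4.
  L[1][0] = (12) / L[0][0] = 3.
Step 2: L[1][1] = √(16) = 4.
  L[2][0] = (4) / L[0][0] = 1.
  L[2][1] = (8) / L[1][1] = 2.
Step 3: L[2][2] = √(1) = 1.

L[1][0] = 3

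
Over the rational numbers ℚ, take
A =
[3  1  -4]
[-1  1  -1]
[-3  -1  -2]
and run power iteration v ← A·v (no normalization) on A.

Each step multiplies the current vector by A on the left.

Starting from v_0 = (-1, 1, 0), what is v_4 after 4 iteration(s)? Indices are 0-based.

v_0 = (-1, 1, 0).
v_1 = A·v_0 = (-2, 2, 2).
v_2 = A·v_1 = (-12, 2, 0).
v_3 = A·v_2 = (-34, 14, 34).
v_4 = A·v_3 = (-224, 14, 20).

v_4 = (-224, 14, 20)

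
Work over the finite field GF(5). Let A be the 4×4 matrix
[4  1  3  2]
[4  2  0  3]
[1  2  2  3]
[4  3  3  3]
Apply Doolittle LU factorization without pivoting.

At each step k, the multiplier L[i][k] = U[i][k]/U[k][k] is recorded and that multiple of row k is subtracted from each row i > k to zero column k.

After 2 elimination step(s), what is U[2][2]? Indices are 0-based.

Step 1: pivot at (0,0) is 4.
  row1 ← row1 − (1)·row0  ⇒  L[1][0]=1, U row1=(0, 1, 2, 1)
  row2 ← row2 − (4)·row0  ⇒  L[2][0]=4, U row2=(0, 3, 0, 0)
  row3 ← row3 − (1)·row0  ⇒  L[3][0]=1, U row3=(0, 2, 0, 1)
Step 2: pivot at (1,1) is 1.
  row2 ← row2 − (3)·row1  ⇒  L[2][1]=3, U row2=(0, 0, 4, 2)
  row3 ← row3 − (2)·row1  ⇒  L[3][1]=2, U row3=(0, 0, 1, 4)

U[2][2] = 4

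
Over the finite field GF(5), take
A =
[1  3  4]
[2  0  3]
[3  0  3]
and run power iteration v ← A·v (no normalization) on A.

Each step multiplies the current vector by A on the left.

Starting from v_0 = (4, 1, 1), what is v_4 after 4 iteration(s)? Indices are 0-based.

v_4 = (2, 2, 4)

v_0 = (4, 1, 1).
v_1 = A·v_0 = (1, 1, 0).
v_2 = A·v_1 = (4, 2, 3).
v_3 = A·v_2 = (2, 2, 1).
v_4 = A·v_3 = (2, 2, 4).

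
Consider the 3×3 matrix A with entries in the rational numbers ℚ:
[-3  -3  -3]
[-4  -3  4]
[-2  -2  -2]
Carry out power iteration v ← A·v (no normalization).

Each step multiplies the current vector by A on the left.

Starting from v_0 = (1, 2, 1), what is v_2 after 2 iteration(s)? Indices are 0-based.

v_2 = (78, 34, 52)

v_0 = (1, 2, 1).
v_1 = A·v_0 = (-12, -6, -8).
v_2 = A·v_1 = (78, 34, 52).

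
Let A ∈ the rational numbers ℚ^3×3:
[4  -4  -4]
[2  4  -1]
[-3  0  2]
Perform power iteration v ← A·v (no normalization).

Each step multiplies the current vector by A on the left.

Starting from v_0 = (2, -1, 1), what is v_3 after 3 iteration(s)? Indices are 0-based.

v_3 = (272, 200, -220)

v_0 = (2, -1, 1).
v_1 = A·v_0 = (8, -1, -4).
v_2 = A·v_1 = (52, 16, -32).
v_3 = A·v_2 = (272, 200, -220).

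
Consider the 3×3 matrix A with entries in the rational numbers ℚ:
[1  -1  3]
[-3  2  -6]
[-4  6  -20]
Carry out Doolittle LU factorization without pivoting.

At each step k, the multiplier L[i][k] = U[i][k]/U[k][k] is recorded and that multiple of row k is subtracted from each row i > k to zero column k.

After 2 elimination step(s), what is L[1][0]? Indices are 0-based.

k=0: U[0][0]=1
  eliminate (1,0): mult=-3, new row 1: (0, -1, 3); set L[1][0]=-3
  eliminate (2,0): mult=-4, new row 2: (0, 2, -8); set L[2][0]=-4
k=1: U[1][1]=-1
  eliminate (2,1): mult=-2, new row 2: (0, 0, -2); set L[2][1]=-2

L[1][0] = -3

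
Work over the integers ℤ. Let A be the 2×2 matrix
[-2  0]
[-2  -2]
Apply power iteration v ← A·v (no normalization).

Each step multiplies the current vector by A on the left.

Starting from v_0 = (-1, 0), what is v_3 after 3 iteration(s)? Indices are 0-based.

v_3 = (8, 24)

v_0 = (-1, 0).
v_1 = A·v_0 = (2, 2).
v_2 = A·v_1 = (-4, -8).
v_3 = A·v_2 = (8, 24).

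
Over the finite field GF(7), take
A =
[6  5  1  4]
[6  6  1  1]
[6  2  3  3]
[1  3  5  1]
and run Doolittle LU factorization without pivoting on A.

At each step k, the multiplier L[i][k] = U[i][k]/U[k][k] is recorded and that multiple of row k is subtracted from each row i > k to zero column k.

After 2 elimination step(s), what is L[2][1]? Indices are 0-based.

L[2][1] = 4

[col 0] pivot 6
  R1 -= 1*R0 → (0, 1, 0, 4)  (L[1][0] := 1)
  R2 -= 1*R0 → (0, 4, 2, 6)  (L[2][0] := 1)
  R3 -= 6*R0 → (0, 1, 6, 5)  (L[3][0] := 6)
[col 1] pivot 1
  R2 -= 4*R1 → (0, 0, 2, 4)  (L[2][1] := 4)
  R3 -= 1*R1 → (0, 0, 6, 1)  (L[3][1] := 1)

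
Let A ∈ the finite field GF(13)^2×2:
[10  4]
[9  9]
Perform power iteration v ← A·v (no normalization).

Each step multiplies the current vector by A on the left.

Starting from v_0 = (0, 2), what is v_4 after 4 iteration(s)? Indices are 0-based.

v_4 = (2, 5)

v_0 = (0, 2).
v_1 = A·v_0 = (8, 5).
v_2 = A·v_1 = (9, 0).
v_3 = A·v_2 = (12, 3).
v_4 = A·v_3 = (2, 5).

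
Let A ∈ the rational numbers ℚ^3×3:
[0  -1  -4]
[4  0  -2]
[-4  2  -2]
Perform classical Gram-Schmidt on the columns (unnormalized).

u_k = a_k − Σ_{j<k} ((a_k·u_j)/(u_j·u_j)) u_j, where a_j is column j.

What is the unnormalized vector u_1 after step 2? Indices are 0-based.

u_1 = (-1, 1, 1)

Step 1: u_0 = a_0 = (0, 4, -4).
Step 2: u_1 = a_1 − (-1/4)·u_0 = (-1, 1, 1).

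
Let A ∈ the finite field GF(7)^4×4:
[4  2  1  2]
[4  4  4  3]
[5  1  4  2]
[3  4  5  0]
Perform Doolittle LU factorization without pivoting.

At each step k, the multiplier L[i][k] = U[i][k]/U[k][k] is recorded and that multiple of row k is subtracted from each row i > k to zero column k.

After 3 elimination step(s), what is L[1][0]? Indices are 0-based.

L[1][0] = 1

[col 0] pivot 4
  R1 -= 1*R0 → (0, 2, 3, 1)  (L[1][0] := 1)
  R2 -= 3*R0 → (0, 2, 1, 3)  (L[2][0] := 3)
  R3 -= 6*R0 → (0, 6, 6, 2)  (L[3][0] := 6)
[col 1] pivot 2
  R2 -= 1*R1 → (0, 0, 5, 2)  (L[2][1] := 1)
  R3 -= 3*R1 → (0, 0, 4, 6)  (L[3][1] := 3)
[col 2] pivot 5
  R3 -= 5*R2 → (0, 0, 0, 3)  (L[3][2] := 5)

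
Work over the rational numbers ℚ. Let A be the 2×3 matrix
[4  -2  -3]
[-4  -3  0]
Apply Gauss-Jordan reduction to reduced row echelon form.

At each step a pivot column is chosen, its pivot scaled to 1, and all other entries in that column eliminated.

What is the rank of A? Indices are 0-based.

[1] R0 /= 4  ⇒  (1, -1/2, -3/4)
     R1 -= -4·R0  ⇒  (0, -5, -3)
[2] R1 /= -5  ⇒  (0, 1, 3/5)
     R0 -= -1/2·R1  ⇒  (1, 0, -9/20)

rank = 2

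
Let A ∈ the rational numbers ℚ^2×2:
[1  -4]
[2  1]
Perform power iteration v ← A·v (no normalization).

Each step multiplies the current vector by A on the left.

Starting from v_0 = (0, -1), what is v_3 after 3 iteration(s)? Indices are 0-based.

v_0 = (0, -1).
v_1 = A·v_0 = (4, -1).
v_2 = A·v_1 = (8, 7).
v_3 = A·v_2 = (-20, 23).

v_3 = (-20, 23)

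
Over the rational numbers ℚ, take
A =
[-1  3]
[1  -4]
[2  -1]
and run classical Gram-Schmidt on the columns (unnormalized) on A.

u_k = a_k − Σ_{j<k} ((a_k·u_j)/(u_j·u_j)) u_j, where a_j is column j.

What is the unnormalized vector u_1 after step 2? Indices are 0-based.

Step 1: u_0 = a_0 = (-1, 1, 2).
Step 2: u_1 = a_1 − (-3/2)·u_0 = (3/2, -5/2, 2).

u_1 = (3/2, -5/2, 2)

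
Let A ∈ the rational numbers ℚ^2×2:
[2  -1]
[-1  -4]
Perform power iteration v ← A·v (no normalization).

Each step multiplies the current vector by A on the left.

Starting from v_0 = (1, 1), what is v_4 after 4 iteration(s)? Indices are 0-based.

v_4 = (73, 337)

v_0 = (1, 1).
v_1 = A·v_0 = (1, -5).
v_2 = A·v_1 = (7, 19).
v_3 = A·v_2 = (-5, -83).
v_4 = A·v_3 = (73, 337).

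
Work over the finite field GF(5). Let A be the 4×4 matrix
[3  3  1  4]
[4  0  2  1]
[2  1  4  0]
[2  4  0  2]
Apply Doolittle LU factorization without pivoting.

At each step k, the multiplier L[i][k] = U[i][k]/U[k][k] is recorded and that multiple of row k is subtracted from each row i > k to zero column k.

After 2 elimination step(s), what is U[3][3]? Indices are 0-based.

U[3][3] = 3

Step 1: pivot at (0,0) is 3.
  row1 ← row1 − (3)·row0  ⇒  L[1][0]=3, U row1=(0, 1, 4, 4)
  row2 ← row2 − (4)·row0  ⇒  L[2][0]=4, U row2=(0, 4, 0, 4)
  row3 ← row3 − (4)·row0  ⇒  L[3][0]=4, U row3=(0, 2, 1, 1)
Step 2: pivot at (1,1) is 1.
  row2 ← row2 − (4)·row1  ⇒  L[2][1]=4, U row2=(0, 0, 4, 3)
  row3 ← row3 − (2)·row1  ⇒  L[3][1]=2, U row3=(0, 0, 3, 3)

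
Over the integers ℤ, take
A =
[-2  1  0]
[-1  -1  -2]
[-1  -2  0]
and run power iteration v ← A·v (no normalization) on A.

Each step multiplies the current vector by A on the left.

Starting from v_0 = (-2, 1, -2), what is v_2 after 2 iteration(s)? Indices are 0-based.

v_2 = (-5, -10, -15)

v_0 = (-2, 1, -2).
v_1 = A·v_0 = (5, 5, 0).
v_2 = A·v_1 = (-5, -10, -15).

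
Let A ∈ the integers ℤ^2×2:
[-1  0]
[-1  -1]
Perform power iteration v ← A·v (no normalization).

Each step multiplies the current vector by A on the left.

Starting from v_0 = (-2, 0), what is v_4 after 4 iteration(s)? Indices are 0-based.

v_4 = (-2, -8)

v_0 = (-2, 0).
v_1 = A·v_0 = (2, 2).
v_2 = A·v_1 = (-2, -4).
v_3 = A·v_2 = (2, 6).
v_4 = A·v_3 = (-2, -8).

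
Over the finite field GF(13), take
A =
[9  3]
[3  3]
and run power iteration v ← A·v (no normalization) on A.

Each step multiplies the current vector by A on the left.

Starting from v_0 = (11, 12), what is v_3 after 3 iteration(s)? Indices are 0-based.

v_0 = (11, 12).
v_1 = A·v_0 = (5, 4).
v_2 = A·v_1 = (5, 1).
v_3 = A·v_2 = (9, 5).

v_3 = (9, 5)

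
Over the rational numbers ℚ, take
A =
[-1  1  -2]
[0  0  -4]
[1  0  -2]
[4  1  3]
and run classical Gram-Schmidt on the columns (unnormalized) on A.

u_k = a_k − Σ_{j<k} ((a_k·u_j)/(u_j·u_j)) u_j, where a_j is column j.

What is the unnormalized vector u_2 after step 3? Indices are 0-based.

Step 1: u_0 = a_0 = (-1, 0, 1, 4).
Step 2: u_1 = a_1 − (1/6)·u_0 = (7/6, 0, -1/6, 1/3).
Step 3: u_2 = a_2 − (2/3)·u_0 − (-2/3)·u_1 = (-5/9, -4, -25/9, 5/9).

u_2 = (-5/9, -4, -25/9, 5/9)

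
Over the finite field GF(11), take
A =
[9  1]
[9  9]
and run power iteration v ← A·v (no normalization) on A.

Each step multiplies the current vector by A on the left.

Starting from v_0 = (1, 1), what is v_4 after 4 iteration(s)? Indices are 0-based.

v_4 = (0, 4)

v_0 = (1, 1).
v_1 = A·v_0 = (10, 7).
v_2 = A·v_1 = (9, 10).
v_3 = A·v_2 = (3, 6).
v_4 = A·v_3 = (0, 4).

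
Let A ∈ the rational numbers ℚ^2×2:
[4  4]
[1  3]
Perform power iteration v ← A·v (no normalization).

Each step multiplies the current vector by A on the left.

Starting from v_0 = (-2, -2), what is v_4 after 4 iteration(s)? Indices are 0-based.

v_0 = (-2, -2).
v_1 = A·v_0 = (-16, -8).
v_2 = A·v_1 = (-96, -40).
v_3 = A·v_2 = (-544, -216).
v_4 = A·v_3 = (-3040, -1192).

v_4 = (-3040, -1192)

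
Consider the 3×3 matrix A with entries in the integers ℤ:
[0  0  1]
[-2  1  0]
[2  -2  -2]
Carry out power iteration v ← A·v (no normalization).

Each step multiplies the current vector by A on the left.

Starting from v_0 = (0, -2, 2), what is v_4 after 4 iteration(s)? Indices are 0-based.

v_0 = (0, -2, 2).
v_1 = A·v_0 = (2, -2, 0).
v_2 = A·v_1 = (0, -6, 8).
v_3 = A·v_2 = (8, -6, -4).
v_4 = A·v_3 = (-4, -22, 36).

v_4 = (-4, -22, 36)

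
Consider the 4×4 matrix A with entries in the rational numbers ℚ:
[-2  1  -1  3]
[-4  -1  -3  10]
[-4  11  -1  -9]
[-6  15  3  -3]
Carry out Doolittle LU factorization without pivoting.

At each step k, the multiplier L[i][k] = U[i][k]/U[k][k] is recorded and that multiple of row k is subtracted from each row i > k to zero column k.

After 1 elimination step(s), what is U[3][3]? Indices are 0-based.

U[3][3] = -12

k=0: U[0][0]=-2
  eliminate (1,0): mult=2, new row 1: (0, -3, -1, 4); set L[1][0]=2
  eliminate (2,0): mult=2, new row 2: (0, 9, 1, -15); set L[2][0]=2
  eliminate (3,0): mult=3, new row 3: (0, 12, 6, -12); set L[3][0]=3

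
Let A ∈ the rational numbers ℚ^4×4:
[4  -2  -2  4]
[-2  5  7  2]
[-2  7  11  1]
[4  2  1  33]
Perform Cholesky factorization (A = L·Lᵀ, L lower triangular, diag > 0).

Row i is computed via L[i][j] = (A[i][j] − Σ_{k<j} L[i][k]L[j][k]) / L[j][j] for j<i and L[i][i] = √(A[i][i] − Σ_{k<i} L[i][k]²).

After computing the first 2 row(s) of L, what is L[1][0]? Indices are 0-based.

L[1][0] = -1

Step 1: L[0][0] = √(4) = 2.
  L[1][0] = (-2) / L[0][0] = -1.
Step 2: L[1][1] = √(4) = 2.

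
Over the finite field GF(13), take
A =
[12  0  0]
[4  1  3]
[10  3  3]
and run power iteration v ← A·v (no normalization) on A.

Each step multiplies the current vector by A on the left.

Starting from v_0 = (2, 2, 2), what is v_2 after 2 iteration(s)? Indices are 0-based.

v_2 = (2, 0, 7)

v_0 = (2, 2, 2).
v_1 = A·v_0 = (11, 3, 6).
v_2 = A·v_1 = (2, 0, 7).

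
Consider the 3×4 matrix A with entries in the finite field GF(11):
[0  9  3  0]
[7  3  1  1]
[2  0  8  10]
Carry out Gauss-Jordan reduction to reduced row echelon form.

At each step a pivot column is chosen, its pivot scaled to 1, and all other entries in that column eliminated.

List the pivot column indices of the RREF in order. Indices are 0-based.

pivot columns: 0, 1, 2

[1] R0 <-> R1
[1] R0 /= 7  ⇒  (1, 2, 8, 8)
     R2 -= 2·R0  ⇒  (0, 7, 3, 5)
[2] R1 /= 9  ⇒  (0, 1, 4, 0)
     R0 -= 2·R1  ⇒  (1, 0, 0, 8)
     R2 -= 7·R1  ⇒  (0, 0, 8, 5)
[3] R2 /= 8  ⇒  (0, 0, 1, 2)
     R1 -= 4·R2  ⇒  (0, 1, 0, 3)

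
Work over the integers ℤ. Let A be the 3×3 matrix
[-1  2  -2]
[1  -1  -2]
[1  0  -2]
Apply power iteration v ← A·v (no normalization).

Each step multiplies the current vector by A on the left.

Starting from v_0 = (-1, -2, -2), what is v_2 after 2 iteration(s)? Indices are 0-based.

v_2 = (3, -10, -5)

v_0 = (-1, -2, -2).
v_1 = A·v_0 = (1, 5, 3).
v_2 = A·v_1 = (3, -10, -5).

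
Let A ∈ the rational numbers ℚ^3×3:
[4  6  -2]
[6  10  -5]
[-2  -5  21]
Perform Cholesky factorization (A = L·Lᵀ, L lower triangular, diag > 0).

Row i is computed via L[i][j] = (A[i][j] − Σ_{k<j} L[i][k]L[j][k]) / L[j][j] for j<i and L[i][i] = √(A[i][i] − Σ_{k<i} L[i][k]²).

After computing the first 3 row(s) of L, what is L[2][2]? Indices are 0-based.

L[2][2] = 4

Step 1: L[0][0] = √(4) = 2.
  L[1][0] = (6) / L[0][0] = 3.
Step 2: L[1][1] = √(1) = 1.
  L[2][0] = (-2) / L[0][0] = -1.
  L[2][1] = (-2) / L[1][1] = -2.
Step 3: L[2][2] = √(16) = 4.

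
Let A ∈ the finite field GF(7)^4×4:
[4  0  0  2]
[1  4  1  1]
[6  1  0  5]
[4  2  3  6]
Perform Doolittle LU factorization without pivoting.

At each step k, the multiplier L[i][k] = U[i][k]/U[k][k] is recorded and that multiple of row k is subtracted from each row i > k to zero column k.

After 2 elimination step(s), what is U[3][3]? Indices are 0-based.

k=0: U[0][0]=4
  eliminate (1,0): mult=2, new row 1: (0, 4, 1, 4); set L[1][0]=2
  eliminate (2,0): mult=5, new row 2: (0, 1, 0, 2); set L[2][0]=5
  eliminate (3,0): mult=1, new row 3: (0, 2, 3, 4); set L[3][0]=1
k=1: U[1][1]=4
  eliminate (2,1): mult=2, new row 2: (0, 0, 5, 1); set L[2][1]=2
  eliminate (3,1): mult=4, new row 3: (0, 0, 6, 2); set L[3][1]=4

U[3][3] = 2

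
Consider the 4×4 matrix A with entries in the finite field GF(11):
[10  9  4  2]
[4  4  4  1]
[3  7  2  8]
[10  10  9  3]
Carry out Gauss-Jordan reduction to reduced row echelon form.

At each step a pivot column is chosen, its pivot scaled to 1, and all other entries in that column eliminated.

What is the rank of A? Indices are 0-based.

[1] R0 /= 10  ⇒  (1, 2, 7, 9)
     R1 -= 4·R0  ⇒  (0, 7, 9, 9)
     R2 -= 3·R0  ⇒  (0, 1, 3, 3)
     R3 -= 10·R0  ⇒  (0, 1, 5, 1)
[2] R1 /= 7  ⇒  (0, 1, 6, 6)
     R0 -= 2·R1  ⇒  (1, 0, 6, 8)
     R2 -= 1·R1  ⇒  (0, 0, 8, 8)
     R3 -= 1·R1  ⇒  (0, 0, 10, 6)
[3] R2 /= 8  ⇒  (0, 0, 1, 1)
     R0 -= 6·R2  ⇒  (1, 0, 0, 2)
     R1 -= 6·R2  ⇒  (0, 1, 0, 0)
     R3 -= 10·R2  ⇒  (0, 0, 0, 7)
[4] R3 /= 7  ⇒  (0, 0, 0, 1)
     R0 -= 2·R3  ⇒  (1, 0, 0, 0)
     R2 -= 1·R3  ⇒  (0, 0, 1, 0)

rank = 4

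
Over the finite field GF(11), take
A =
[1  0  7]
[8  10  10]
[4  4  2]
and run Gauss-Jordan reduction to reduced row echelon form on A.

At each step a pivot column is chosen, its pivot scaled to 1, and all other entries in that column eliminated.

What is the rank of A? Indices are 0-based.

rank = 3

pivot(0,0)=1: scale R0 → (1, 0, 7)
  clear (1,0): R1 −= (8)R0 → (0, 10, 9)
  clear (2,0): R2 −= (4)R0 → (0, 4, 7)
pivot(1,1)=10: scale R1 → (0, 1, 2)
  clear (2,1): R2 −= (4)R1 → (0, 0, 10)
pivot(2,2)=10: scale R2 → (0, 0, 1)
  clear (0,2): R0 −= (7)R2 → (1, 0, 0)
  clear (1,2): R1 −= (2)R2 → (0, 1, 0)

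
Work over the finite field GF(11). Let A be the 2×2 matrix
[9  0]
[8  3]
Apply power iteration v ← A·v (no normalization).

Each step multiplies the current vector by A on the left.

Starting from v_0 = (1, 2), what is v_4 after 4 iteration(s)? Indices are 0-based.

v_4 = (5, 2)

v_0 = (1, 2).
v_1 = A·v_0 = (9, 3).
v_2 = A·v_1 = (4, 4).
v_3 = A·v_2 = (3, 0).
v_4 = A·v_3 = (5, 2).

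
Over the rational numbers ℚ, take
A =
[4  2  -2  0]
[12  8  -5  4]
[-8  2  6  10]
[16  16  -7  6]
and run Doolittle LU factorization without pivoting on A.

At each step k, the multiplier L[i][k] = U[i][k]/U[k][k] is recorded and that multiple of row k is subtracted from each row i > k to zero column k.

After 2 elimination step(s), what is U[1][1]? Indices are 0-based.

U[1][1] = 2

[col 0] pivot 4
  R1 -= 3*R0 → (0, 2, 1, 4)  (L[1][0] := 3)
  R2 -= -2*R0 → (0, 6, 2, 10)  (L[2][0] := -2)
  R3 -= 4*R0 → (0, 8, 1, 6)  (L[3][0] := 4)
[col 1] pivot 2
  R2 -= 3*R1 → (0, 0, -1, -2)  (L[2][1] := 3)
  R3 -= 4*R1 → (0, 0, -3, -10)  (L[3][1] := 4)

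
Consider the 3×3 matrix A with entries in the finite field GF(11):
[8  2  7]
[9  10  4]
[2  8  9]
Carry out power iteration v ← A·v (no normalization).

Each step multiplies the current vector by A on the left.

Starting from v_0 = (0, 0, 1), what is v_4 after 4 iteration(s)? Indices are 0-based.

v_0 = (0, 0, 1).
v_1 = A·v_0 = (7, 4, 9).
v_2 = A·v_1 = (6, 7, 6).
v_3 = A·v_2 = (5, 5, 1).
v_4 = A·v_3 = (2, 0, 4).

v_4 = (2, 0, 4)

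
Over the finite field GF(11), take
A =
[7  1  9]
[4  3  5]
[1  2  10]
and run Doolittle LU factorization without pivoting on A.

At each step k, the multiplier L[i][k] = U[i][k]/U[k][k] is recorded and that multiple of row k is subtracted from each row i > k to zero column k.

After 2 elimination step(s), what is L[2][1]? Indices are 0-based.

L[2][1] = 4

[col 0] pivot 7
  R1 -= 10*R0 → (0, 4, 3)  (L[1][0] := 10)
  R2 -= 8*R0 → (0, 5, 4)  (L[2][0] := 8)
[col 1] pivot 4
  R2 -= 4*R1 → (0, 0, 3)  (L[2][1] := 4)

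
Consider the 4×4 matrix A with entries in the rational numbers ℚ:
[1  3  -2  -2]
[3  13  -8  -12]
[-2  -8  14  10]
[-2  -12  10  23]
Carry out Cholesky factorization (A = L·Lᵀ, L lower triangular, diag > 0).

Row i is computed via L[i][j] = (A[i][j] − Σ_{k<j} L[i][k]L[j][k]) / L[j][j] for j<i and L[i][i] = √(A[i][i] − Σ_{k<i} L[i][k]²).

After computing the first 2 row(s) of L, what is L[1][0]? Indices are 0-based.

Step 1: L[0][0] = √(1) = 1.
  L[1][0] = (3) / L[0][0] = 3.
Step 2: L[1][1] = √(4) = 2.

L[1][0] = 3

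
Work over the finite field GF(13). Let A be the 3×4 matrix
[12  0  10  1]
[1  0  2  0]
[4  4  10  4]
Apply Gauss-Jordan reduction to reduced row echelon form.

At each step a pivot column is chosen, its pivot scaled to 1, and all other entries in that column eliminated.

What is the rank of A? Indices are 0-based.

rank = 3

step 1: normalize row 0 (÷12) = (1, 0, 3, 12)
  row 1: subtract 1×row0 = (0, 0, 12, 1)
  row 2: subtract 4×row0 = (0, 4, 11, 8)
step 2: exchange rows 1,2
step 2: normalize row 1 (÷4) = (0, 1, 6, 2)
step 3: normalize row 2 (÷12) = (0, 0, 1, 12)
  row 0: subtract 3×row2 = (1, 0, 0, 2)
  row 1: subtract 6×row2 = (0, 1, 0, 8)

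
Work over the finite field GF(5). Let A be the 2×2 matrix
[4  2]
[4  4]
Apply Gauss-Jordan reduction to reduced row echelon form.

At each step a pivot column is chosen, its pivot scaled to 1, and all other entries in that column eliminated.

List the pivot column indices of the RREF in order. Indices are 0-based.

[1] R0 /= 4  ⇒  (1, 3)
     R1 -= 4·R0  ⇒  (0, 2)
[2] R1 /= 2  ⇒  (0, 1)
     R0 -= 3·R1  ⇒  (1, 0)

pivot columns: 0, 1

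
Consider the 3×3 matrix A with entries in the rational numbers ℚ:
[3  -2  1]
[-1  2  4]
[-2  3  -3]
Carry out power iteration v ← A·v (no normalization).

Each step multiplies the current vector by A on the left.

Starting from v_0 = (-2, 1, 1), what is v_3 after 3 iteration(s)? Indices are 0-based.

v_0 = (-2, 1, 1).
v_1 = A·v_0 = (-7, 8, 4).
v_2 = A·v_1 = (-33, 39, 26).
v_3 = A·v_2 = (-151, 215, 105).

v_3 = (-151, 215, 105)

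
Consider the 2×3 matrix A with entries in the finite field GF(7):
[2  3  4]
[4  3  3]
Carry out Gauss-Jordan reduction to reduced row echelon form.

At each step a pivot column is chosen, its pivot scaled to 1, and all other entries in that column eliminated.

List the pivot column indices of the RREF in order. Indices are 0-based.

pivot columns: 0, 1

step 1: normalize row 0 (÷2) = (1, 5, 2)
  row 1: subtract 4×row0 = (0, 4, 2)
step 2: normalize row 1 (÷4) = (0, 1, 4)
  row 0: subtract 5×row1 = (1, 0, 3)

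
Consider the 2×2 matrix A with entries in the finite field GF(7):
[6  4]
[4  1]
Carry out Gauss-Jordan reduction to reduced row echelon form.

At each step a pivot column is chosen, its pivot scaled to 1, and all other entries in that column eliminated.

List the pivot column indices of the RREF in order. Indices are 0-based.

pivot columns: 0, 1

pivot(0,0)=6: scale R0 → (1, 3)
  clear (1,0): R1 −= (4)R0 → (0, 3)
pivot(1,1)=3: scale R1 → (0, 1)
  clear (0,1): R0 −= (3)R1 → (1, 0)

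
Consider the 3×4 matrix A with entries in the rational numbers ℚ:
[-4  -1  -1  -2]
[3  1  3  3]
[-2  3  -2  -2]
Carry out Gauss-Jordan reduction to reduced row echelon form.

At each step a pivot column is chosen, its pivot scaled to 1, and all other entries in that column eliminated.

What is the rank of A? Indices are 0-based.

pivot(0,0)=-4: scale R0 → (1, 1/4, 1/4, 1/2)
  clear (1,0): R1 −= (3)R0 → (0, 1/4, 9/4, 3/2)
  clear (2,0): R2 −= (-2)R0 → (0, 7/2, -3/2, -1)
pivot(1,1)=1/4: scale R1 → (0, 1, 9, 6)
  clear (0,1): R0 −= (1/4)R1 → (1, 0, -2, -1)
  clear (2,1): R2 −= (7/2)R1 → (0, 0, -33, -22)
pivot(2,2)=-33: scale R2 → (0, 0, 1, 2/3)
  clear (0,2): R0 −= (-2)R2 → (1, 0, 0, 1/3)
  clear (1,2): R1 −= (9)R2 → (0, 1, 0, 0)

rank = 3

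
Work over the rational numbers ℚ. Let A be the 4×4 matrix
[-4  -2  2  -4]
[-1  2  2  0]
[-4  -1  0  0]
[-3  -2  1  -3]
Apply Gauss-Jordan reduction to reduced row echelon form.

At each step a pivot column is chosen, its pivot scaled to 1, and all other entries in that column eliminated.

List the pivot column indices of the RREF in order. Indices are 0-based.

pivot columns: 0, 1, 2, 3

[1] R0 /= -4  ⇒  (1, 1/2, -1/2, 1)
     R1 -= -1·R0  ⇒  (0, 5/2, 3/2, 1)
     R2 -= -4·R0  ⇒  (0, 1, -2, 4)
     R3 -= -3·R0  ⇒  (0, -1/2, -1/2, 0)
[2] R1 /= 5/2  ⇒  (0, 1, 3/5, 2/5)
     R0 -= 1/2·R1  ⇒  (1, 0, -4/5, 4/5)
     R2 -= 1·R1  ⇒  (0, 0, -13/5, 18/5)
     R3 -= -1/2·R1  ⇒  (0, 0, -1/5, 1/5)
[3] R2 /= -13/5  ⇒  (0, 0, 1, -18/13)
     R0 -= -4/5·R2  ⇒  (1, 0, 0, -4/13)
     R1 -= 3/5·R2  ⇒  (0, 1, 0, 16/13)
     R3 -= -1/5·R2  ⇒  (0, 0, 0, -1/13)
[4] R3 /= -1/13  ⇒  (0, 0, 0, 1)
     R0 -= -4/13·R3  ⇒  (1, 0, 0, 0)
     R1 -= 16/13·R3  ⇒  (0, 1, 0, 0)
     R2 -= -18/13·R3  ⇒  (0, 0, 1, 0)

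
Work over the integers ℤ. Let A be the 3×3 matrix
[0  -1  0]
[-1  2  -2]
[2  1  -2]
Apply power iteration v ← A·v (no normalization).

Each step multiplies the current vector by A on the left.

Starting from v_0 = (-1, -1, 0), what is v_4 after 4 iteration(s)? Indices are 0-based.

v_0 = (-1, -1, 0).
v_1 = A·v_0 = (1, -1, -3).
v_2 = A·v_1 = (1, 3, 7).
v_3 = A·v_2 = (-3, -9, -9).
v_4 = A·v_3 = (9, 3, 3).

v_4 = (9, 3, 3)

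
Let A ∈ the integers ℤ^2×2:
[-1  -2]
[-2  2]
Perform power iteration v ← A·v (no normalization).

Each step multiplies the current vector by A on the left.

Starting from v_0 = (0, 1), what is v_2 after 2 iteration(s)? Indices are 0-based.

v_0 = (0, 1).
v_1 = A·v_0 = (-2, 2).
v_2 = A·v_1 = (-2, 8).

v_2 = (-2, 8)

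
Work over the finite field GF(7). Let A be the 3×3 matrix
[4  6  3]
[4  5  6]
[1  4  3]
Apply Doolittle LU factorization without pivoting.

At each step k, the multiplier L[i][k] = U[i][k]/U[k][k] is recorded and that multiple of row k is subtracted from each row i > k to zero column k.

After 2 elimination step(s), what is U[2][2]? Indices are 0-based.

[col 0] pivot 4
  R1 -= 1*R0 → (0, 6, 3)  (L[1][0] := 1)
  R2 -= 2*R0 → (0, 6, 4)  (L[2][0] := 2)
[col 1] pivot 6
  R2 -= 1*R1 → (0, 0, 1)  (L[2][1] := 1)

U[2][2] = 1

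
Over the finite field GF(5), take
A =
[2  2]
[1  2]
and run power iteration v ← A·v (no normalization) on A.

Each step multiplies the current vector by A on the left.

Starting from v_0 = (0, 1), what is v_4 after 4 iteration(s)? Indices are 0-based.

v_0 = (0, 1).
v_1 = A·v_0 = (2, 2).
v_2 = A·v_1 = (3, 1).
v_3 = A·v_2 = (3, 0).
v_4 = A·v_3 = (1, 3).

v_4 = (1, 3)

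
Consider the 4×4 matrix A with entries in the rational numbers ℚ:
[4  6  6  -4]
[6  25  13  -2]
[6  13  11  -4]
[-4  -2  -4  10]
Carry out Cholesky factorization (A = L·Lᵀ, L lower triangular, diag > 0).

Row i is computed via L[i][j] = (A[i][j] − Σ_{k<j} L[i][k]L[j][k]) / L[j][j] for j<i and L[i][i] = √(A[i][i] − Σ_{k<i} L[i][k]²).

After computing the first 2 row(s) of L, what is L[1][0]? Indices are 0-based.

L[1][0] = 3

Step 1: L[0][0] = √(4) = 2.
  L[1][0] = (6) / L[0][0] = 3.
Step 2: L[1][1] = √(16) = 4.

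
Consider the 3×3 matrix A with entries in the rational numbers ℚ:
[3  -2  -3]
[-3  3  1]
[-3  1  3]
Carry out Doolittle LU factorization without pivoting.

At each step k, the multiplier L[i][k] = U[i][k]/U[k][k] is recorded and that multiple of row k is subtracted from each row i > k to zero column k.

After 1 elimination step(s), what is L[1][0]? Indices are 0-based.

[col 0] pivot 3
  R1 -= -1*R0 → (0, 1, -2)  (L[1][0] := -1)
  R2 -= -1*R0 → (0, -1, 0)  (L[2][0] := -1)

L[1][0] = -1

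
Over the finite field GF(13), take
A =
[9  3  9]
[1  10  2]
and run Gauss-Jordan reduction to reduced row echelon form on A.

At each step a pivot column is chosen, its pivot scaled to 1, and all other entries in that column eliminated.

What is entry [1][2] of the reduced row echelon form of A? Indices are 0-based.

M[1][2] = 1

step 1: normalize row 0 (÷9) = (1, 9, 1)
  row 1: subtract 1×row0 = (0, 1, 1)
step 2: normalize row 1 (÷1) = (0, 1, 1)
  row 0: subtract 9×row1 = (1, 0, 5)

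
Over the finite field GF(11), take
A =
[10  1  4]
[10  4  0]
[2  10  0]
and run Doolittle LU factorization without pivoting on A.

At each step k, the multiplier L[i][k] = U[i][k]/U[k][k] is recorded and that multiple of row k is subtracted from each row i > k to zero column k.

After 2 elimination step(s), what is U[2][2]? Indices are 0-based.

[col 0] pivot 10
  R1 -= 1*R0 → (0, 3, 7)  (L[1][0] := 1)
  R2 -= 9*R0 → (0, 1, 8)  (L[2][0] := 9)
[col 1] pivot 3
  R2 -= 4*R1 → (0, 0, 2)  (L[2][1] := 4)

U[2][2] = 2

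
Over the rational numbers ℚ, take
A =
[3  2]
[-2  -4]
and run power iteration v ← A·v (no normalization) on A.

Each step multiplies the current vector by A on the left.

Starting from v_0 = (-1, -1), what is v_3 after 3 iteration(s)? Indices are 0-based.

v_3 = (-37, 62)

v_0 = (-1, -1).
v_1 = A·v_0 = (-5, 6).
v_2 = A·v_1 = (-3, -14).
v_3 = A·v_2 = (-37, 62).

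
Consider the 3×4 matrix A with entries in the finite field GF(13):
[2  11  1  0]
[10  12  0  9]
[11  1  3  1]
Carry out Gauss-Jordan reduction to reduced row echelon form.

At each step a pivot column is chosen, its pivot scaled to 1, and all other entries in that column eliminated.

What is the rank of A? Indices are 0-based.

pivot(0,0)=2: scale R0 → (1, 12, 7, 0)
  clear (1,0): R1 −= (10)R0 → (0, 9, 8, 9)
  clear (2,0): R2 −= (11)R0 → (0, 12, 4, 1)
pivot(1,1)=9: scale R1 → (0, 1, 11, 1)
  clear (0,1): R0 −= (12)R1 → (1, 0, 5, 1)
  clear (2,1): R2 −= (12)R1 → (0, 0, 2, 2)
pivot(2,2)=2: scale R2 → (0, 0, 1, 1)
  clear (0,2): R0 −= (5)R2 → (1, 0, 0, 9)
  clear (1,2): R1 −= (11)R2 → (0, 1, 0, 3)

rank = 3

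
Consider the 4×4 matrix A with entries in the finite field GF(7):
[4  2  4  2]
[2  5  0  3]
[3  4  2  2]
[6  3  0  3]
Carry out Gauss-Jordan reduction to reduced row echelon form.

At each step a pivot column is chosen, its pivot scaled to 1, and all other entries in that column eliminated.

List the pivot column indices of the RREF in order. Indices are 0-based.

pivot columns: 0, 1, 2, 3

step 1: normalize row 0 (÷4) = (1, 4, 1, 4)
  row 1: subtract 2×row0 = (0, 4, 5, 2)
  row 2: subtract 3×row0 = (0, 6, 6, 4)
  row 3: subtract 6×row0 = (0, 0, 1, 0)
step 2: normalize row 1 (÷4) = (0, 1, 3, 4)
  row 0: subtract 4×row1 = (1, 0, 3, 2)
  row 2: subtract 6×row1 = (0, 0, 2, 1)
step 3: normalize row 2 (÷2) = (0, 0, 1, 4)
  row 0: subtract 3×row2 = (1, 0, 0, 4)
  row 1: subtract 3×row2 = (0, 1, 0, 6)
  row 3: subtract 1×row2 = (0, 0, 0, 3)
step 4: normalize row 3 (÷3) = (0, 0, 0, 1)
  row 0: subtract 4×row3 = (1, 0, 0, 0)
  row 1: subtract 6×row3 = (0, 1, 0, 0)
  row 2: subtract 4×row3 = (0, 0, 1, 0)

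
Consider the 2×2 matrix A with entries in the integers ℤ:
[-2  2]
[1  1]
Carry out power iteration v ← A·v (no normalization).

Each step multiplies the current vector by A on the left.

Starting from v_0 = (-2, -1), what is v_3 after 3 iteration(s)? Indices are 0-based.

v_0 = (-2, -1).
v_1 = A·v_0 = (2, -3).
v_2 = A·v_1 = (-10, -1).
v_3 = A·v_2 = (18, -11).

v_3 = (18, -11)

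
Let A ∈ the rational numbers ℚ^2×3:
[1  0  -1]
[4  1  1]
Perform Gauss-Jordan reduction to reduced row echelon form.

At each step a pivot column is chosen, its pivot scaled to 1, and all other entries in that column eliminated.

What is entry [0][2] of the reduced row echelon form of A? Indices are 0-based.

step 1: normalize row 0 (÷1) = (1, 0, -1)
  row 1: subtract 4×row0 = (0, 1, 5)
step 2: normalize row 1 (÷1) = (0, 1, 5)

M[0][2] = -1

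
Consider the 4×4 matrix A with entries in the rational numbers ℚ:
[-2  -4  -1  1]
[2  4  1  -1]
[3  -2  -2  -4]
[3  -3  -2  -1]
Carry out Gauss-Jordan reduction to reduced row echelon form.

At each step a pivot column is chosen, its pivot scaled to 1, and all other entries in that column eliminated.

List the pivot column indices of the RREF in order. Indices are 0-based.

pivot columns: 0, 1, 2

pivot(0,0)=-2: scale R0 → (1, 2, 1/2, -1/2)
  clear (1,0): R1 −= (2)R0 → (0, 0, 0, 0)
  clear (2,0): R2 −= (3)R0 → (0, -8, -7/2, -5/2)
  clear (3,0): R3 −= (3)R0 → (0, -9, -7/2, 1/2)
pivot(1,1): swap R1↔R2
pivot(1,1)=-8: scale R1 → (0, 1, 7/16, 5/16)
  clear (0,1): R0 −= (2)R1 → (1, 0, -3/8, -9/8)
  clear (3,1): R3 −= (-9)R1 → (0, 0, 7/16, 53/16)
pivot(2,2): swap R2↔R3
pivot(2,2)=7/16: scale R2 → (0, 0, 1, 53/7)
  clear (0,2): R0 −= (-3/8)R2 → (1, 0, 0, 12/7)
  clear (1,2): R1 −= (7/16)R2 → (0, 1, 0, -3)
col 3: no nonzero at/below row 3; advance.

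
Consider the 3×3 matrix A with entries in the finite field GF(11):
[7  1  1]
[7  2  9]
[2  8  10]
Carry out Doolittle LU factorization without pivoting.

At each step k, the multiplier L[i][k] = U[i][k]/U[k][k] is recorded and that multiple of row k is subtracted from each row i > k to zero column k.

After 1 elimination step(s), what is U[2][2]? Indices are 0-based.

Step 1: pivot at (0,0) is 7.
  row1 ← row1 − (1)·row0  ⇒  L[1][0]=1, U row1=(0, 1, 8)
  row2 ← row2 − (5)·row0  ⇒  L[2][0]=5, U row2=(0, 3, 5)

U[2][2] = 5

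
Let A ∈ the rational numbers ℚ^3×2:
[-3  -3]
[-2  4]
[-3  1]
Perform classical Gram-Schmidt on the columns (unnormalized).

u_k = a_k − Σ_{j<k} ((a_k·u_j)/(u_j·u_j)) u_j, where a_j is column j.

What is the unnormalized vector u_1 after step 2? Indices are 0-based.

Step 1: u_0 = a_0 = (-3, -2, -3).
Step 2: u_1 = a_1 − (-1/11)·u_0 = (-36/11, 42/11, 8/11).

u_1 = (-36/11, 42/11, 8/11)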